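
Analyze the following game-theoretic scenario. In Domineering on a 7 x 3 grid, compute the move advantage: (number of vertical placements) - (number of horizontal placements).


Board is 7 x 3 (rows x cols).
Left (vertical) placements: (rows-1) * cols = 6 * 3 = 18
Right (horizontal) placements: rows * (cols-1) = 7 * 2 = 14
Advantage = Left - Right = 18 - 14 = 4

4


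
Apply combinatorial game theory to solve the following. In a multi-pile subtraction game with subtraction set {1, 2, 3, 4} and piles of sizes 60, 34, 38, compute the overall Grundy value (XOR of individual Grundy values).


Subtraction set: {1, 2, 3, 4}
For this subtraction set, G(n) = n mod 5 (period = max + 1 = 5).
Pile 1 (size 60): G(60) = 60 mod 5 = 0
Pile 2 (size 34): G(34) = 34 mod 5 = 4
Pile 3 (size 38): G(38) = 38 mod 5 = 3
Total Grundy value = XOR of all: 0 XOR 4 XOR 3 = 7

7


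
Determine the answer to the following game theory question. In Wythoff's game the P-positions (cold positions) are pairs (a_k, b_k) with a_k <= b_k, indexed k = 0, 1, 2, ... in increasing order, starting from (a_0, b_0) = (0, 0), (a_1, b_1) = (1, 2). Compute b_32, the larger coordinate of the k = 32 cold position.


By Wythoff's theorem, a_k = floor(k * phi) and b_k = floor(k * phi^2) = a_k + k, where phi = (1 + sqrt(5))/2 is the golden ratio.
phi = (1 + sqrt(5))/2 = 1.618034
phi^2 = phi + 1 = 2.618034
k = 32
k * phi^2 = 32 * 2.618034 = 83.777088
b_32 = floor(k * phi^2) = 83 (check: a_32 + k = 51 + 32 = 83)

83


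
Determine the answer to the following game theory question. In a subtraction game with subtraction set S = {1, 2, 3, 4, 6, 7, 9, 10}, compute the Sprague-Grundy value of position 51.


The subtraction set is S = {1, 2, 3, 4, 6, 7, 9, 10}.
G(k) = mex{ G(k - s) : s in S, s <= k }. We compute iteratively: G(0) = 0.
G(1) = mex({0}) = 1
G(2) = mex({0, 1}) = 2
G(3) = mex({0, 1, 2}) = 3
G(4) = mex({0, 1, 2, 3}) = 4
G(5) = mex({1, 2, 3, 4}) = 0
G(6) = mex({0, 2, 3, 4}) = 1
G(7) = mex({0, 1, 3, 4}) = 2
G(8) = mex({0, 1, 2, 4}) = 3
G(9) = mex({0, 1, 2, 3}) = 4
G(10) = mex({0, 1, 2, 3, 4}) = 5
G(11) = mex({0, 1, 2, 3, 4, 5}) = 6
G(12) = mex({0, 1, 2, 3, 4, 5, 6}) = 7
G(13) = mex({1, 2, 3, 4, 5, 6, 7}) = 0
G(14) = mex({0, 2, 3, 4, 5, 6, 7}) = 1
G(15) = mex({0, 1, 3, 4, 6, 7}) = 2
G(16) = mex({0, 1, 2, 4, 5, 7}) = 3
G(17) = mex({0, 1, 2, 3, 5, 6}) = 4
G(18) = mex({1, 2, 3, 4, 6, 7}) = 0
G(19) = mex({0, 2, 3, 4, 5, 7}) = 1
G(20) = mex({0, 1, 3, 4, 5, 6}) = 2
G(21) = mex({0, 1, 2, 4, 6, 7}) = 3
G(22) = mex({0, 1, 2, 3, 7}) = 4
Observe that G(13)..G(22) = 0, 1, 2, 3, 4, 0, 1, 2, 3, 4 repeats G(0)..G(9) = 0, 1, 2, 3, 4, 0, 1, 2, 3, 4.
For k >= max(S) = 10, G(k) is determined by the previous 10 values G(k-10)..G(k-1); a window of 10 consecutive values has recurred shifted by 13, so by induction G(k + 13) = G(k) for all k >= 0: the sequence is periodic from the start with period 13.
One period: G(0..12) = 0, 1, 2, 3, 4, 0, 1, 2, 3, 4, 5, 6, 7.
51 mod 13 = 12, so G(51) = G(12) = 7.

7


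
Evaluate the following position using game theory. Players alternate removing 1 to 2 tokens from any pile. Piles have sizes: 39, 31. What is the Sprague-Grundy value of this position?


Subtraction set: {1, 2}
For this subtraction set, G(n) = n mod 3 (period = max + 1 = 3).
Pile 1 (size 39): G(39) = 39 mod 3 = 0
Pile 2 (size 31): G(31) = 31 mod 3 = 1
Total Grundy value = XOR of all: 0 XOR 1 = 1

1


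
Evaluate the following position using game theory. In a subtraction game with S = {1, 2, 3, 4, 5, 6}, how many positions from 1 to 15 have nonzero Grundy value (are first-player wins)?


Subtraction set S = {1, 2, 3, 4, 5, 6}, so G(n) = n mod 7.
G(n) = 0 when n is a multiple of 7.
Multiples of 7 in [1, 15]: 2
N-positions (nonzero Grundy) = 15 - 2 = 13

13


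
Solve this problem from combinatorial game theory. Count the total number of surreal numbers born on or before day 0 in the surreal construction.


Day 0: {|} = 0 is born. Count = 1.
Day n: the number of surreal numbers born by day n is 2^(n+1) - 1.
By day 0: 2^1 - 1 = 1
By day 0: 1 surreal numbers.

1


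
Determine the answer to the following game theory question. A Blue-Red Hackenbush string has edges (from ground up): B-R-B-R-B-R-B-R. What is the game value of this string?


Edges (from ground): B-R-B-R-B-R-B-R
By Berlekamp's sign-expansion rule, a Blue-Red Hackenbush stalk has the value of the surreal number whose sign sequence is the edge sequence with B -> + and R -> -.
Sign sequence: +-+-+-+-
Trace the sign expansion in the surreal number tree, starting from 0:
Edge 1: B (sign +) -> bounds (0, +inf), value = 1
Edge 2: R (sign -) -> bounds (0, 1), value = 1/2
Edge 3: B (sign +) -> bounds (1/2, 1), value = 3/4
Edge 4: R (sign -) -> bounds (1/2, 3/4), value = 5/8
Edge 5: B (sign +) -> bounds (5/8, 3/4), value = 11/16
Edge 6: R (sign -) -> bounds (5/8, 11/16), value = 21/32
Edge 7: B (sign +) -> bounds (21/32, 11/16), value = 43/64
Edge 8: R (sign -) -> bounds (21/32, 43/64), value = 85/128
Game value = 85/128

85/128


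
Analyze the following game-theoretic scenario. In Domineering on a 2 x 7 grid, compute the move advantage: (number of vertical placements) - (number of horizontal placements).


Board is 2 x 7 (rows x cols).
Left (vertical) placements: (rows-1) * cols = 1 * 7 = 7
Right (horizontal) placements: rows * (cols-1) = 2 * 6 = 12
Advantage = Left - Right = 7 - 12 = -5

-5


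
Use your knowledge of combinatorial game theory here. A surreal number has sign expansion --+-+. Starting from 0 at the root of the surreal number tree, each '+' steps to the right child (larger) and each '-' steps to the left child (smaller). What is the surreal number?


Sign expansion: --+-+
Rule: track bounds (lo, hi), initially (-inf, +inf). On '+', the current value becomes lo and we move to the simplest number in (value, hi): value + 1 if hi = +inf, otherwise the midpoint (value + hi)/2. On '-', the current value becomes hi and we move to value - 1 if lo = -inf, otherwise the midpoint (lo + value)/2.
Start at 0.
Step 1: sign = -, move left. Bounds: (-inf, 0). Value = -1
Step 2: sign = -, move left. Bounds: (-inf, -1). Value = -2
Step 3: sign = +, move right. Bounds: (-2, -1). Value = -3/2
Step 4: sign = -, move left. Bounds: (-2, -3/2). Value = -7/4
Step 5: sign = +, move right. Bounds: (-7/4, -3/2). Value = -13/8
The surreal number with sign expansion --+-+ is -13/8.

-13/8


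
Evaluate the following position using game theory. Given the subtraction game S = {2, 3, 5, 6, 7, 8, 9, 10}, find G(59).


The subtraction set is S = {2, 3, 5, 6, 7, 8, 9, 10}.
G(k) = mex{ G(k - s) : s in S, s <= k }. We compute iteratively: G(0) = 0.
G(1) = mex({}) = 0
G(2) = mex({0}) = 1
G(3) = mex({0}) = 1
G(4) = mex({0, 1}) = 2
G(5) = mex({0, 1}) = 2
G(6) = mex({0, 1, 2}) = 3
G(7) = mex({0, 1, 2}) = 3
G(8) = mex({0, 1, 2, 3}) = 4
G(9) = mex({0, 1, 2, 3}) = 4
G(10) = mex({0, 1, 2, 3, 4}) = 5
G(11) = mex({0, 1, 2, 3, 4}) = 5
G(12) = mex({1, 2, 3, 4, 5}) = 0
G(13) = mex({1, 2, 3, 4, 5}) = 0
G(14) = mex({0, 2, 3, 4, 5}) = 1
G(15) = mex({0, 2, 3, 4, 5}) = 1
G(16) = mex({0, 1, 3, 4, 5}) = 2
G(17) = mex({0, 1, 3, 4, 5}) = 2
G(18) = mex({0, 1, 2, 4, 5}) = 3
G(19) = mex({0, 1, 2, 4, 5}) = 3
G(20) = mex({0, 1, 2, 3, 5}) = 4
G(21) = mex({0, 1, 2, 3, 5}) = 4
Observe that G(12)..G(21) = 0, 0, 1, 1, 2, 2, 3, 3, 4, 4 repeats G(0)..G(9) = 0, 0, 1, 1, 2, 2, 3, 3, 4, 4.
For k >= max(S) = 10, G(k) is determined by the previous 10 values G(k-10)..G(k-1); a window of 10 consecutive values has recurred shifted by 12, so by induction G(k + 12) = G(k) for all k >= 0: the sequence is periodic from the start with period 12.
One period: G(0..11) = 0, 0, 1, 1, 2, 2, 3, 3, 4, 4, 5, 5.
59 mod 12 = 11, so G(59) = G(11) = 5.

5


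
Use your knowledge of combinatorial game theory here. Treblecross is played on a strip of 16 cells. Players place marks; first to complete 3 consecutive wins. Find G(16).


Treblecross: place X on empty cells; 3-in-a-row wins.
Playing within two cells of an existing X lets the opponent win at once, so sensible play treats the cells i-2..i+2 around each X as dead. The player left with no safe cell loses, so this is a normal-play take-away game on strips of safe cells.
Placing X at cell i (0-indexed) of a strip of k safe cells leaves independent strips of sizes max(0, i-2) and max(0, k-i-3). Hence G(k) = mex{ G(max(0,i-2)) XOR G(max(0,k-i-3)) : 0 <= i < k }, with G(0) = 0.
G(1): splits (0,0):0^0=0 -> mex({0}) = 1
G(2): splits (0,0):0^0=0 -> mex({0}) = 1
G(3): splits (0,0):0^0=0 -> mex({0}) = 1
G(4): splits (0,1):0^1=1 (0,0):0^0=0 -> mex({0, 1}) = 2
G(5): splits (0,2):0^1=1 (0,1):0^1=1 (0,0):0^0=0 -> mex({0, 1}) = 2
G(6) = mex({1}) = 0
G(7) = mex({0, 1, 2}) = 3
G(8) = mex({0, 1, 2}) = 3
G(9) = mex({0, 2}) = 1
G(10) = mex({0, 2, 3}) = 1
G(11) = mex({0, 3}) = 1
G(12) = mex({1, 3}) = 0
G(13) = mex({0, 1, 2, 3}) = 4
G(14) = mex({0, 1, 2}) = 3
G(15) = mex({0, 1, 2}) = 3
G(16) = mex({0, 1, 2, 4}) = 3
Therefore G(16) = 3.

3


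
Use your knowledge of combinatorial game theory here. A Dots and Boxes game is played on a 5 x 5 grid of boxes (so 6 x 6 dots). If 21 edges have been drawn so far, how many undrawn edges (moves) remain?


Grid: 5 x 5 boxes, i.e. 6 rows and 6 columns of dots.
Horizontal edges: (rows + 1) * cols = 6 * 5 = 30
Vertical edges: rows * (cols + 1) = 5 * 6 = 30
Total edges: 30 + 30 = 60
Edges drawn: 21
Remaining: 60 - 21 = 39

39


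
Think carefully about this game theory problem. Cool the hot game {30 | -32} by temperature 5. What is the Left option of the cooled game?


Original game: {30 | -32} (a switch {a | b} with a > b).
Cooling by t (for t below the temperature (a - b)/2 = 31) taxes each move by t: {a | b} cooled by t is {a - t | b + t}.
Cooling amount: t = 5
Cooled Left option: 30 - 5 = 25
Cooled Right option: -32 + 5 = -27
Cooled game: {25 | -27}
Left option = 25

25


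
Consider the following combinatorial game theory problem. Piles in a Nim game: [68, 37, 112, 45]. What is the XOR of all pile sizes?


We need the XOR (exclusive or) of all pile sizes.
After XOR-ing pile 1 (size 68): 0 XOR 68 = 68
After XOR-ing pile 2 (size 37): 68 XOR 37 = 97
After XOR-ing pile 3 (size 112): 97 XOR 112 = 17
After XOR-ing pile 4 (size 45): 17 XOR 45 = 60
The Nim-value of this position is 60.

60


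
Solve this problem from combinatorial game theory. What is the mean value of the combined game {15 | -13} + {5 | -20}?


G1 = {15 | -13}, G2 = {5 | -20}
Each is a switch {a | b} with numbers a > b; its mean value is (a + b)/2, and mean value is additive over game sums: m(G1 + G2) = m(G1) + m(G2).
Mean of G1 = (15 + (-13))/2 = 2/2 = 1
Mean of G2 = (5 + (-20))/2 = -15/2 = -15/2
Mean of G1 + G2 = 1 + -15/2 = -13/2

-13/2


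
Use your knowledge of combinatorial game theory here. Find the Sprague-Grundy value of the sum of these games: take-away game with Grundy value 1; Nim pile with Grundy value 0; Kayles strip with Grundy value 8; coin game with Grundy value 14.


By the Sprague-Grundy theorem, the Grundy value of a sum of games is the XOR of individual Grundy values.
take-away game: Grundy value = 1. Running XOR: 0 XOR 1 = 1
Nim pile: Grundy value = 0. Running XOR: 1 XOR 0 = 1
Kayles strip: Grundy value = 8. Running XOR: 1 XOR 8 = 9
coin game: Grundy value = 14. Running XOR: 9 XOR 14 = 7
The combined Grundy value is 7.

7


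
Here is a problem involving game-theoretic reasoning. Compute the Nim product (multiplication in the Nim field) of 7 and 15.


Nim multiplication is bilinear over XOR: (u XOR v) * w = (u*w) XOR (v*w).
So we split each operand into its bit components and XOR the pairwise Nim products.
7 = 1 + 2 + 4 (as XOR of powers of 2).
15 = 1 + 2 + 4 + 8 (as XOR of powers of 2).
Using the standard Nim-product table on single bits:
  2*2 = 3,   2*4 = 8,   2*8 = 12,
  4*4 = 6,   4*8 = 11,  8*8 = 13,
and  1*x = x (identity), k*l = l*k (commutative).
Pairwise Nim products:
  1 * 1 = 1
  1 * 2 = 2
  1 * 4 = 4
  1 * 8 = 8
  2 * 1 = 2
  2 * 2 = 3
  2 * 4 = 8
  2 * 8 = 12
  4 * 1 = 4
  4 * 2 = 8
  4 * 4 = 6
  4 * 8 = 11
XOR them: 1 XOR 2 XOR 4 XOR 8 XOR 2 XOR 3 XOR 8 XOR 12 XOR 4 XOR 8 XOR 6 XOR 11 = 11.
Result: 7 * 15 = 11 (in Nim).

11


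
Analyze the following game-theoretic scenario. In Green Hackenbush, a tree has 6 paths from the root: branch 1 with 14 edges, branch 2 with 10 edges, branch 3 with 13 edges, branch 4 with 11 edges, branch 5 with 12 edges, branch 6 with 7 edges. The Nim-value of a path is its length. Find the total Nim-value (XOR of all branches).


The tree has 6 branches from the ground vertex.
In Green Hackenbush, the Nim-value of a simple path of length k is k.
Branch 1: length 14, Nim-value = 14
Branch 2: length 10, Nim-value = 10
Branch 3: length 13, Nim-value = 13
Branch 4: length 11, Nim-value = 11
Branch 5: length 12, Nim-value = 12
Branch 6: length 7, Nim-value = 7
Total Nim-value = XOR of all branch values:
0 XOR 14 = 14
14 XOR 10 = 4
4 XOR 13 = 9
9 XOR 11 = 2
2 XOR 12 = 14
14 XOR 7 = 9
Nim-value of the tree = 9

9


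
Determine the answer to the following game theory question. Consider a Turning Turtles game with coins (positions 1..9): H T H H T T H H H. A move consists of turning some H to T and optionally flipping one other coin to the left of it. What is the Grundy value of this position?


Coins: H T H H T T H H H
Key fact: a single head at position k behaves exactly like a Nim heap of size k (turning it to T and optionally flipping a coin at j < k corresponds to moving the heap from k to j, or to 0), and heads combine as a disjunctive sum (two heads at the same place would cancel, matching j XOR j = 0). So the Nim-value is the XOR of the 1-indexed positions of the heads.
Face-up positions (1-indexed): [1, 3, 4, 7, 8, 9]
XOR 0 with 1: 0 XOR 1 = 1
XOR 1 with 3: 1 XOR 3 = 2
XOR 2 with 4: 2 XOR 4 = 6
XOR 6 with 7: 6 XOR 7 = 1
XOR 1 with 8: 1 XOR 8 = 9
XOR 9 with 9: 9 XOR 9 = 0
Nim-value = 0

0


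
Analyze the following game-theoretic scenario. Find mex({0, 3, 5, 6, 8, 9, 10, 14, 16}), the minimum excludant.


Set = {0, 3, 5, 6, 8, 9, 10, 14, 16}
0 is in the set.
1 is NOT in the set. This is the mex.
mex = 1

1


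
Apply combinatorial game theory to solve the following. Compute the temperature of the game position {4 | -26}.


The game is {4 | -26}, a switch {a | b} with numbers a > b.
Cooling {a | b} by t gives {a - t | b + t}, which stops being hot when a - t = b + t, i.e. at t = (a - b)/2. So the temperature of a switch is (a - b)/2.
Temperature = (Left option - Right option) / 2
= (4 - (-26)) / 2
= 30 / 2
= 15

15


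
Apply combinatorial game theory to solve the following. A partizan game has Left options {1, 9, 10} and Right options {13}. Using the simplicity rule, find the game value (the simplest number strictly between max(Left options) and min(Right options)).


Left options: {1, 9, 10}, max = 10
Right options: {13}, min = 13
All options are numbers and max(Left) < min(Right), so by the simplicity theorem the value is the simplest (earliest-born) number strictly between 10 and 13.
Integers 11 through 12 all lie strictly between 10 and 13.
Among integers, the simplest (lowest birthday = smallest |n|; 0 is born on day 0, +-n on day n) is 11.
No non-integer in the interval can be simpler: if x is a non-integer in the interval, then floor(x) or ceil(x) also lies in the interval (the interval contains an integer), and both are proper prefixes of x's sign expansion, i.e. born earlier. So the game value is 11.
Game value = 11

11


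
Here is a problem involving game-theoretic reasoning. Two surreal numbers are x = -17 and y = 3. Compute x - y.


x = -17, y = 3
x - y = -17 - 3 = -20

-20


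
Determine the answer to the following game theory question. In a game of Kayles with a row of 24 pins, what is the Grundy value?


Kayles: a move removes 1 or 2 adjacent pins from a contiguous row.
Removing pins from a row of k leaves two independent rows (a, b) with a + b = k - 1 (one pin) or a + b = k - 2 (two pins); an end removal gives a = 0.
By Sprague-Grundy, G(k) = mex{ G(a) XOR G(b) } over all these splits. G(0) = 0.
G(1): splits (0,0):0^0=0 -> mex({0}) = 1
G(2): splits (0,1):0^1=1 (0,0):0^0=0 -> mex({0, 1}) = 2
G(3): splits (0,2):0^2=2 (1,1):1^1=0 (0,1):0^1=1 -> mex({0, 1, 2}) = 3
G(4): splits (0,3):0^3=3 (1,2):1^2=3 (0,2):0^2=2 (1,1):1^1=0 -> mex({0, 2, 3}) = 1
G(5): splits (0,4):0^1=1 (1,3):1^3=2 (2,2):2^2=0 (0,3):0^3=3 (1,2):1^2=3 -> mex({0, 1, 2, 3}) = 4
G(6) = mex({0, 1, 2, 4}) = 3
G(7) = mex({0, 1, 3, 4, 5}) = 2
G(8) = mex({0, 2, 3, 5, 6}) = 1
G(9) = mex({0, 1, 2, 3, 6, 7}) = 4
G(10) = mex({0, 1, 3, 4, 5, 7}) = 2
G(11) = mex({0, 1, 2, 3, 4, 5}) = 6
G(12) = mex({0, 1, 2, 3, 5, 6, 7}) = 4
G(13) = mex({0, 2, 3, 4, 6, 7}) = 1
G(14) = mex({0, 1, 4, 5, 6, 7}) = 2
G(15) = mex({0, 1, 2, 3, 4, 5, 6}) = 7
G(16) = mex({0, 2, 3, 5, 6, 7}) = 1
G(17) = mex({0, 1, 2, 3, 5, 6, 7}) = 4
G(18) = mex({0, 1, 2, 4, 5, 6}) = 3
G(19) = mex({0, 1, 3, 4, 5, 7}) = 2
G(20) = mex({0, 2, 3, 4, 5, 6, 7}) = 1
G(21) = mex({0, 1, 2, 3, 5, 6, 7}) = 4
G(22) = mex({0, 1, 2, 3, 4, 5, 7}) = 6
G(23) = mex({0, 1, 2, 3, 4, 5, 6}) = 7
G(24) = mex({0, 1, 2, 3, 5, 6, 7}) = 4
Therefore G(24) = 4.

4


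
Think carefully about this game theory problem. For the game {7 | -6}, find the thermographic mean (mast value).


Game = {7 | -6}, a switch {a | b} with numbers a > b.
Its thermograph has left wall a - t and right wall b + t, which meet at t = (a - b)/2, where both equal (a + b)/2. So the mast (mean value) is at (a + b)/2.
Mean = (7 + (-6))/2 = 1/2 = 1/2

1/2


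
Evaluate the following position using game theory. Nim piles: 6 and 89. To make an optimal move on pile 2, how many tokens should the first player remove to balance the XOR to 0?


Piles: 6 and 89
Current XOR: 6 XOR 89 = 95 (non-zero, so this is an N-position).
To make the XOR zero, we need to find a move that balances the piles.
For pile 2 (size 89): target = 89 XOR 95 = 6
We reduce pile 2 from 89 to 6.
Tokens removed: 89 - 6 = 83
Verification: 6 XOR 6 = 0

83


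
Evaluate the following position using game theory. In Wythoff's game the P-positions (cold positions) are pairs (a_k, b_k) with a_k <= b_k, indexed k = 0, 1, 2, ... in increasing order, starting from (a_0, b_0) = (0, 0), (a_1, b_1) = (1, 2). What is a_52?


By Wythoff's theorem, a_k = floor(k * phi) and b_k = floor(k * phi^2) = a_k + k, where phi = (1 + sqrt(5))/2 is the golden ratio.
phi = (1 + sqrt(5))/2 = 1.618034
k = 52
k * phi = 52 * 1.618034 = 84.137767
a_52 = floor(k * phi) = 84

84


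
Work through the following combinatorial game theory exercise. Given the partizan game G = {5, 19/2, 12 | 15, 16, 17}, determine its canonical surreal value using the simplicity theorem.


Left options: {5, 19/2, 12}, max = 12
Right options: {15, 16, 17}, min = 15
All options are numbers and max(Left) < min(Right), so by the simplicity theorem the value is the simplest (earliest-born) number strictly between 12 and 15.
Integers 13 through 14 all lie strictly between 12 and 15.
Among integers, the simplest (lowest birthday = smallest |n|; 0 is born on day 0, +-n on day n) is 13.
No non-integer in the interval can be simpler: if x is a non-integer in the interval, then floor(x) or ceil(x) also lies in the interval (the interval contains an integer), and both are proper prefixes of x's sign expansion, i.e. born earlier. So the game value is 13.
Game value = 13

13


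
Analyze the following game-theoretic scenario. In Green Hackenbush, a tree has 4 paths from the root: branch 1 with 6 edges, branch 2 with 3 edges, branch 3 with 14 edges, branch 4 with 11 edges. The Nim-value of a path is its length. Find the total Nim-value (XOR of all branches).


The tree has 4 branches from the ground vertex.
In Green Hackenbush, the Nim-value of a simple path of length k is k.
Branch 1: length 6, Nim-value = 6
Branch 2: length 3, Nim-value = 3
Branch 3: length 14, Nim-value = 14
Branch 4: length 11, Nim-value = 11
Total Nim-value = XOR of all branch values:
0 XOR 6 = 6
6 XOR 3 = 5
5 XOR 14 = 11
11 XOR 11 = 0
Nim-value of the tree = 0

0


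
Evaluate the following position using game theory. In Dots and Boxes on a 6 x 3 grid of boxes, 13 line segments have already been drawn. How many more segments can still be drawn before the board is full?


Grid: 6 x 3 boxes, i.e. 7 rows and 4 columns of dots.
Horizontal edges: (rows + 1) * cols = 7 * 3 = 21
Vertical edges: rows * (cols + 1) = 6 * 4 = 24
Total edges: 21 + 24 = 45
Edges drawn: 13
Remaining: 45 - 13 = 32

32


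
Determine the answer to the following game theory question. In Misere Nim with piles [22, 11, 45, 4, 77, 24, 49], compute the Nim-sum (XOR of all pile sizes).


We need the XOR (exclusive or) of all pile sizes.
After XOR-ing pile 1 (size 22): 0 XOR 22 = 22
After XOR-ing pile 2 (size 11): 22 XOR 11 = 29
After XOR-ing pile 3 (size 45): 29 XOR 45 = 48
After XOR-ing pile 4 (size 4): 48 XOR 4 = 52
After XOR-ing pile 5 (size 77): 52 XOR 77 = 121
After XOR-ing pile 6 (size 24): 121 XOR 24 = 97
After XOR-ing pile 7 (size 49): 97 XOR 49 = 80
The Nim-value of this position is 80.

80


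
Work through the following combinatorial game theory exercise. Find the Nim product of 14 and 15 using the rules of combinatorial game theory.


Nim multiplication is bilinear over XOR: (u XOR v) * w = (u*w) XOR (v*w).
So we split each operand into its bit components and XOR the pairwise Nim products.
14 = 2 + 4 + 8 (as XOR of powers of 2).
15 = 1 + 2 + 4 + 8 (as XOR of powers of 2).
Using the standard Nim-product table on single bits:
  2*2 = 3,   2*4 = 8,   2*8 = 12,
  4*4 = 6,   4*8 = 11,  8*8 = 13,
and  1*x = x (identity), k*l = l*k (commutative).
Pairwise Nim products:
  2 * 1 = 2
  2 * 2 = 3
  2 * 4 = 8
  2 * 8 = 12
  4 * 1 = 4
  4 * 2 = 8
  4 * 4 = 6
  4 * 8 = 11
  8 * 1 = 8
  8 * 2 = 12
  8 * 4 = 11
  8 * 8 = 13
XOR them: 2 XOR 3 XOR 8 XOR 12 XOR 4 XOR 8 XOR 6 XOR 11 XOR 8 XOR 12 XOR 11 XOR 13 = 6.
Result: 14 * 15 = 6 (in Nim).

6


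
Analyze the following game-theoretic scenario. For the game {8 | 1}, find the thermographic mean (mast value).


Game = {8 | 1}, a switch {a | b} with numbers a > b.
Its thermograph has left wall a - t and right wall b + t, which meet at t = (a - b)/2, where both equal (a + b)/2. So the mast (mean value) is at (a + b)/2.
Mean = (8 + (1))/2 = 9/2 = 9/2

9/2


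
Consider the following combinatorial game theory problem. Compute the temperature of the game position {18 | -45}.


The game is {18 | -45}, a switch {a | b} with numbers a > b.
Cooling {a | b} by t gives {a - t | b + t}, which stops being hot when a - t = b + t, i.e. at t = (a - b)/2. So the temperature of a switch is (a - b)/2.
Temperature = (Left option - Right option) / 2
= (18 - (-45)) / 2
= 63 / 2
= 63/2

63/2


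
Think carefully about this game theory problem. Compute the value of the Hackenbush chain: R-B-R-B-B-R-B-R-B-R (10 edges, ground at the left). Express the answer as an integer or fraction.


Edges (from ground): R-B-R-B-B-R-B-R-B-R
By Berlekamp's sign-expansion rule, a Blue-Red Hackenbush stalk has the value of the surreal number whose sign sequence is the edge sequence with B -> + and R -> -.
Sign sequence: -+-++-+-+-
Trace the sign expansion in the surreal number tree, starting from 0:
Edge 1: R (sign -) -> bounds (-inf, 0), value = -1
Edge 2: B (sign +) -> bounds (-1, 0), value = -1/2
Edge 3: R (sign -) -> bounds (-1, -1/2), value = -3/4
Edge 4: B (sign +) -> bounds (-3/4, -1/2), value = -5/8
Edge 5: B (sign +) -> bounds (-5/8, -1/2), value = -9/16
Edge 6: R (sign -) -> bounds (-5/8, -9/16), value = -19/32
Edge 7: B (sign +) -> bounds (-19/32, -9/16), value = -37/64
Edge 8: R (sign -) -> bounds (-19/32, -37/64), value = -75/128
Edge 9: B (sign +) -> bounds (-75/128, -37/64), value = -149/256
Edge 10: R (sign -) -> bounds (-75/128, -149/256), value = -299/512
Game value = -299/512

-299/512


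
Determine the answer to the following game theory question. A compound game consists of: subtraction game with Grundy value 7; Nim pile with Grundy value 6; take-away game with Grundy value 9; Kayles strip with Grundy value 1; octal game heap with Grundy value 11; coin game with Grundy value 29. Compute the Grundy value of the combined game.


By the Sprague-Grundy theorem, the Grundy value of a sum of games is the XOR of individual Grundy values.
subtraction game: Grundy value = 7. Running XOR: 0 XOR 7 = 7
Nim pile: Grundy value = 6. Running XOR: 7 XOR 6 = 1
take-away game: Grundy value = 9. Running XOR: 1 XOR 9 = 8
Kayles strip: Grundy value = 1. Running XOR: 8 XOR 1 = 9
octal game heap: Grundy value = 11. Running XOR: 9 XOR 11 = 2
coin game: Grundy value = 29. Running XOR: 2 XOR 29 = 31
The combined Grundy value is 31.

31


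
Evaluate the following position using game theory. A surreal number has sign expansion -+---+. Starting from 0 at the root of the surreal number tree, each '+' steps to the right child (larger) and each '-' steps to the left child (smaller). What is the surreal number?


Sign expansion: -+---+
Rule: track bounds (lo, hi), initially (-inf, +inf). On '+', the current value becomes lo and we move to the simplest number in (value, hi): value + 1 if hi = +inf, otherwise the midpoint (value + hi)/2. On '-', the current value becomes hi and we move to value - 1 if lo = -inf, otherwise the midpoint (lo + value)/2.
Start at 0.
Step 1: sign = -, move left. Bounds: (-inf, 0). Value = -1
Step 2: sign = +, move right. Bounds: (-1, 0). Value = -1/2
Step 3: sign = -, move left. Bounds: (-1, -1/2). Value = -3/4
Step 4: sign = -, move left. Bounds: (-1, -3/4). Value = -7/8
Step 5: sign = -, move left. Bounds: (-1, -7/8). Value = -15/16
Step 6: sign = +, move right. Bounds: (-15/16, -7/8). Value = -29/32
The surreal number with sign expansion -+---+ is -29/32.

-29/32


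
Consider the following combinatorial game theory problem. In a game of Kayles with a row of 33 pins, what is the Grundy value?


Kayles: a move removes 1 or 2 adjacent pins from a contiguous row.
Removing pins from a row of k leaves two independent rows (a, b) with a + b = k - 1 (one pin) or a + b = k - 2 (two pins); an end removal gives a = 0.
By Sprague-Grundy, G(k) = mex{ G(a) XOR G(b) } over all these splits. G(0) = 0.
G(1): splits (0,0):0^0=0 -> mex({0}) = 1
G(2): splits (0,1):0^1=1 (0,0):0^0=0 -> mex({0, 1}) = 2
G(3): splits (0,2):0^2=2 (1,1):1^1=0 (0,1):0^1=1 -> mex({0, 1, 2}) = 3
G(4): splits (0,3):0^3=3 (1,2):1^2=3 (0,2):0^2=2 (1,1):1^1=0 -> mex({0, 2, 3}) = 1
G(5): splits (0,4):0^1=1 (1,3):1^3=2 (2,2):2^2=0 (0,3):0^3=3 (1,2):1^2=3 -> mex({0, 1, 2, 3}) = 4
G(6) = mex({0, 1, 2, 4}) = 3
G(7) = mex({0, 1, 3, 4, 5}) = 2
G(8) = mex({0, 2, 3, 5, 6}) = 1
G(9) = mex({0, 1, 2, 3, 6, 7}) = 4
G(10) = mex({0, 1, 3, 4, 5, 7}) = 2
G(11) = mex({0, 1, 2, 3, 4, 5}) = 6
G(12) = mex({0, 1, 2, 3, 5, 6, 7}) = 4
G(13) = mex({0, 2, 3, 4, 6, 7}) = 1
G(14) = mex({0, 1, 4, 5, 6, 7}) = 2
G(15) = mex({0, 1, 2, 3, 4, 5, 6}) = 7
G(16) = mex({0, 2, 3, 5, 6, 7}) = 1
G(17) = mex({0, 1, 2, 3, 5, 6, 7}) = 4
G(18) = mex({0, 1, 2, 4, 5, 6}) = 3
G(19) = mex({0, 1, 3, 4, 5, 7}) = 2
G(20) = mex({0, 2, 3, 4, 5, 6, 7}) = 1
G(21) = mex({0, 1, 2, 3, 5, 6, 7}) = 4
G(22) = mex({0, 1, 2, 3, 4, 5, 7}) = 6
G(23) = mex({0, 1, 2, 3, 4, 5, 6}) = 7
G(24) = mex({0, 1, 2, 3, 5, 6, 7}) = 4
G(25) = mex({0, 2, 3, 4, 6, 7}) = 1
G(26) = mex({0, 1, 3, 4, 5, 6, 7}) = 2
G(27) = mex({0, 1, 2, 3, 4, 5, 6, 7}) = 8
G(28) = mex({0, 1, 2, 3, 4, 6, 7, 8}) = 5
G(29) = mex({0, 1, 2, 3, 5, 6, 7, 8, 9}) = 4
G(30) = mex({0, 1, 2, 3, 4, 5, 6, 9, 10}) = 7
G(31) = mex({0, 1, 3, 4, 5, 7, 10, 11}) = 2
G(32) = mex({0, 2, 3, 4, 5, 6, 7, 9, 11}) = 1
G(33) = mex({0, 1, 2, 3, 4, 5, 6, 7, 9, 12}) = 8
Therefore G(33) = 8.

8


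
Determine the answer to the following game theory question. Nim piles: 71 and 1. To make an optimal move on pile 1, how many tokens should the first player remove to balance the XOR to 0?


Piles: 71 and 1
Current XOR: 71 XOR 1 = 70 (non-zero, so this is an N-position).
To make the XOR zero, we need to find a move that balances the piles.
For pile 1 (size 71): target = 71 XOR 70 = 1
We reduce pile 1 from 71 to 1.
Tokens removed: 71 - 1 = 70
Verification: 1 XOR 1 = 0

70


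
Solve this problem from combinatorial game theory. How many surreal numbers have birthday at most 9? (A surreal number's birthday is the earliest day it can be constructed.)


Day 0: {|} = 0 is born. Count = 1.
Day n: the number of surreal numbers born by day n is 2^(n+1) - 1.
By day 0: 2^1 - 1 = 1
By day 1: 2^2 - 1 = 3
By day 2: 2^3 - 1 = 7
By day 3: 2^4 - 1 = 15
By day 4: 2^5 - 1 = 31
By day 5: 2^6 - 1 = 63
By day 6: 2^7 - 1 = 127
By day 7: 2^8 - 1 = 255
By day 8: 2^9 - 1 = 511
By day 9: 2^10 - 1 = 1023
By day 9: 1023 surreal numbers.

1023


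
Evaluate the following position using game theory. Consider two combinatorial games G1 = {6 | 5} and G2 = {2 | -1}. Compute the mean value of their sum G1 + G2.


G1 = {6 | 5}, G2 = {2 | -1}
Each is a switch {a | b} with numbers a > b; its mean value is (a + b)/2, and mean value is additive over game sums: m(G1 + G2) = m(G1) + m(G2).
Mean of G1 = (6 + (5))/2 = 11/2 = 11/2
Mean of G2 = (2 + (-1))/2 = 1/2 = 1/2
Mean of G1 + G2 = 11/2 + 1/2 = 6

6


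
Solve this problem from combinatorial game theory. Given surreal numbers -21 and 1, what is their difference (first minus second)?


x = -21, y = 1
x - y = -21 - 1 = -22

-22


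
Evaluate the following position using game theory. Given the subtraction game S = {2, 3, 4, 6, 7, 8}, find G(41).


The subtraction set is S = {2, 3, 4, 6, 7, 8}.
G(k) = mex{ G(k - s) : s in S, s <= k }. We compute iteratively: G(0) = 0.
G(1) = mex({}) = 0
G(2) = mex({0}) = 1
G(3) = mex({0}) = 1
G(4) = mex({0, 1}) = 2
G(5) = mex({0, 1}) = 2
G(6) = mex({0, 1, 2}) = 3
G(7) = mex({0, 1, 2}) = 3
G(8) = mex({0, 1, 2, 3}) = 4
G(9) = mex({0, 1, 2, 3}) = 4
G(10) = mex({1, 2, 3, 4}) = 0
G(11) = mex({1, 2, 3, 4}) = 0
G(12) = mex({0, 2, 3, 4}) = 1
G(13) = mex({0, 2, 3, 4}) = 1
G(14) = mex({0, 1, 3, 4}) = 2
G(15) = mex({0, 1, 3, 4}) = 2
G(16) = mex({0, 1, 2, 4}) = 3
G(17) = mex({0, 1, 2, 4}) = 3
Observe that G(10)..G(17) = 0, 0, 1, 1, 2, 2, 3, 3 repeats G(0)..G(7) = 0, 0, 1, 1, 2, 2, 3, 3.
For k >= max(S) = 8, G(k) is determined by the previous 8 values G(k-8)..G(k-1); a window of 8 consecutive values has recurred shifted by 10, so by induction G(k + 10) = G(k) for all k >= 0: the sequence is periodic from the start with period 10.
One period: G(0..9) = 0, 0, 1, 1, 2, 2, 3, 3, 4, 4.
41 mod 10 = 1, so G(41) = G(1) = 0.

0


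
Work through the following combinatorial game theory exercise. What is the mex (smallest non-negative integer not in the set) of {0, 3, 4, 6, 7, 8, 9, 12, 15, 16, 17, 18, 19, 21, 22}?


Set = {0, 3, 4, 6, 7, 8, 9, 12, 15, 16, 17, 18, 19, 21, 22}
0 is in the set.
1 is NOT in the set. This is the mex.
mex = 1

1


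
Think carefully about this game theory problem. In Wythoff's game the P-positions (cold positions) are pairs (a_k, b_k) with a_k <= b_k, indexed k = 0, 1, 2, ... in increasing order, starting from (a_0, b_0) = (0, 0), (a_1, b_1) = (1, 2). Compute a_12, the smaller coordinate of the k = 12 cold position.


By Wythoff's theorem, a_k = floor(k * phi) and b_k = floor(k * phi^2) = a_k + k, where phi = (1 + sqrt(5))/2 is the golden ratio.
phi = (1 + sqrt(5))/2 = 1.618034
k = 12
k * phi = 12 * 1.618034 = 19.416408
a_12 = floor(k * phi) = 19

19


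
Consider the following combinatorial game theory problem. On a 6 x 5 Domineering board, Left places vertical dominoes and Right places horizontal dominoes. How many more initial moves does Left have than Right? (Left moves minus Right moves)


Board is 6 x 5 (rows x cols).
Left (vertical) placements: (rows-1) * cols = 5 * 5 = 25
Right (horizontal) placements: rows * (cols-1) = 6 * 4 = 24
Advantage = Left - Right = 25 - 24 = 1

1


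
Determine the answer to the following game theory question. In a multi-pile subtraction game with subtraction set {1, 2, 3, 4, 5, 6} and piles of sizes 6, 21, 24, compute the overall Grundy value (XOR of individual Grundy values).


Subtraction set: {1, 2, 3, 4, 5, 6}
For this subtraction set, G(n) = n mod 7 (period = max + 1 = 7).
Pile 1 (size 6): G(6) = 6 mod 7 = 6
Pile 2 (size 21): G(21) = 21 mod 7 = 0
Pile 3 (size 24): G(24) = 24 mod 7 = 3
Total Grundy value = XOR of all: 6 XOR 0 XOR 3 = 5

5


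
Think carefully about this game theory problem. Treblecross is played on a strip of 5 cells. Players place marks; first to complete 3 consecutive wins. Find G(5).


Treblecross: place X on empty cells; 3-in-a-row wins.
Playing within two cells of an existing X lets the opponent win at once, so sensible play treats the cells i-2..i+2 around each X as dead. The player left with no safe cell loses, so this is a normal-play take-away game on strips of safe cells.
Placing X at cell i (0-indexed) of a strip of k safe cells leaves independent strips of sizes max(0, i-2) and max(0, k-i-3). Hence G(k) = mex{ G(max(0,i-2)) XOR G(max(0,k-i-3)) : 0 <= i < k }, with G(0) = 0.
G(1): splits (0,0):0^0=0 -> mex({0}) = 1
G(2): splits (0,0):0^0=0 -> mex({0}) = 1
G(3): splits (0,0):0^0=0 -> mex({0}) = 1
G(4): splits (0,1):0^1=1 (0,0):0^0=0 -> mex({0, 1}) = 2
G(5): splits (0,2):0^1=1 (0,1):0^1=1 (0,0):0^0=0 -> mex({0, 1}) = 2
Therefore G(5) = 2.

2


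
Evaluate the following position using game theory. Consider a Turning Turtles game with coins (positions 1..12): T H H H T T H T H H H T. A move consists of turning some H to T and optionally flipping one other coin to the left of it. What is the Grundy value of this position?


Coins: T H H H T T H T H H H T
Key fact: a single head at position k behaves exactly like a Nim heap of size k (turning it to T and optionally flipping a coin at j < k corresponds to moving the heap from k to j, or to 0), and heads combine as a disjunctive sum (two heads at the same place would cancel, matching j XOR j = 0). So the Nim-value is the XOR of the 1-indexed positions of the heads.
Face-up positions (1-indexed): [2, 3, 4, 7, 9, 10, 11]
XOR 0 with 2: 0 XOR 2 = 2
XOR 2 with 3: 2 XOR 3 = 1
XOR 1 with 4: 1 XOR 4 = 5
XOR 5 with 7: 5 XOR 7 = 2
XOR 2 with 9: 2 XOR 9 = 11
XOR 11 with 10: 11 XOR 10 = 1
XOR 1 with 11: 1 XOR 11 = 10
Nim-value = 10

10


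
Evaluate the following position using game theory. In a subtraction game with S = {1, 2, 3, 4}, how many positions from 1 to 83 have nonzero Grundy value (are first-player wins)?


Subtraction set S = {1, 2, 3, 4}, so G(n) = n mod 5.
G(n) = 0 when n is a multiple of 5.
Multiples of 5 in [1, 83]: 16
N-positions (nonzero Grundy) = 83 - 16 = 67

67


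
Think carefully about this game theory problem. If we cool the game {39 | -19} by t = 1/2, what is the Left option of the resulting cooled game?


Original game: {39 | -19} (a switch {a | b} with a > b).
Cooling by t (for t below the temperature (a - b)/2 = 29) taxes each move by t: {a | b} cooled by t is {a - t | b + t}.
Cooling amount: t = 1/2
Cooled Left option: 39 - 1/2 = 77/2
Cooled Right option: -19 + 1/2 = -37/2
Cooled game: {77/2 | -37/2}
Left option = 77/2

77/2


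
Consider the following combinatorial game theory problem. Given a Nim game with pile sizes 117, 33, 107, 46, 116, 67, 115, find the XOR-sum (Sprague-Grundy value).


We need the XOR (exclusive or) of all pile sizes.
After XOR-ing pile 1 (size 117): 0 XOR 117 = 117
After XOR-ing pile 2 (size 33): 117 XOR 33 = 84
After XOR-ing pile 3 (size 107): 84 XOR 107 = 63
After XOR-ing pile 4 (size 46): 63 XOR 46 = 17
After XOR-ing pile 5 (size 116): 17 XOR 116 = 101
After XOR-ing pile 6 (size 67): 101 XOR 67 = 38
After XOR-ing pile 7 (size 115): 38 XOR 115 = 85
The Nim-value of this position is 85.

85


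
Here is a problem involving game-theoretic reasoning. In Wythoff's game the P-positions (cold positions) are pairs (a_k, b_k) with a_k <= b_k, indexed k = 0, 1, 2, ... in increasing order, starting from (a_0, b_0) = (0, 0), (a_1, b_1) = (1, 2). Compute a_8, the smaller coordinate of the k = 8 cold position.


By Wythoff's theorem, a_k = floor(k * phi) and b_k = floor(k * phi^2) = a_k + k, where phi = (1 + sqrt(5))/2 is the golden ratio.
phi = (1 + sqrt(5))/2 = 1.618034
k = 8
k * phi = 8 * 1.618034 = 12.944272
a_8 = floor(k * phi) = 12

12


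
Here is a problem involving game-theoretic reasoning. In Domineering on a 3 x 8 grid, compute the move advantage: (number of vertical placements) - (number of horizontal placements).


Board is 3 x 8 (rows x cols).
Left (vertical) placements: (rows-1) * cols = 2 * 8 = 16
Right (horizontal) placements: rows * (cols-1) = 3 * 7 = 21
Advantage = Left - Right = 16 - 21 = -5

-5


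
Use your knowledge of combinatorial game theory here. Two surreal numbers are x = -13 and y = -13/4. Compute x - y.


x = -13, y = -13/4
Converting to common denominator: 4
x = -52/4, y = -13/4
x - y = -13 - -13/4 = -39/4

-39/4


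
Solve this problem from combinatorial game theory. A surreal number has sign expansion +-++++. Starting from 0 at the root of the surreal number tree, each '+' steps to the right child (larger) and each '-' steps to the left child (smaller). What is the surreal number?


Sign expansion: +-++++
Rule: track bounds (lo, hi), initially (-inf, +inf). On '+', the current value becomes lo and we move to the simplest number in (value, hi): value + 1 if hi = +inf, otherwise the midpoint (value + hi)/2. On '-', the current value becomes hi and we move to value - 1 if lo = -inf, otherwise the midpoint (lo + value)/2.
Start at 0.
Step 1: sign = +, move right. Bounds: (0, +inf). Value = 1
Step 2: sign = -, move left. Bounds: (0, 1). Value = 1/2
Step 3: sign = +, move right. Bounds: (1/2, 1). Value = 3/4
Step 4: sign = +, move right. Bounds: (3/4, 1). Value = 7/8
Step 5: sign = +, move right. Bounds: (7/8, 1). Value = 15/16
Step 6: sign = +, move right. Bounds: (15/16, 1). Value = 31/32
The surreal number with sign expansion +-++++ is 31/32.

31/32


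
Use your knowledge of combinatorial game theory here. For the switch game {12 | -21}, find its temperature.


The game is {12 | -21}, a switch {a | b} with numbers a > b.
Cooling {a | b} by t gives {a - t | b + t}, which stops being hot when a - t = b + t, i.e. at t = (a - b)/2. So the temperature of a switch is (a - b)/2.
Temperature = (Left option - Right option) / 2
= (12 - (-21)) / 2
= 33 / 2
= 33/2

33/2


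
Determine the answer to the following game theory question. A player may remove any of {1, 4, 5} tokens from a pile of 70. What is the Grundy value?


The subtraction set is S = {1, 4, 5}.
G(k) = mex{ G(k - s) : s in S, s <= k }. We compute iteratively: G(0) = 0.
G(1) = mex({0}) = 1
G(2) = mex({1}) = 0
G(3) = mex({0}) = 1
G(4) = mex({0, 1}) = 2
G(5) = mex({0, 1, 2}) = 3
G(6) = mex({0, 1, 3}) = 2
G(7) = mex({0, 1, 2}) = 3
G(8) = mex({1, 2, 3}) = 0
G(9) = mex({0, 2, 3}) = 1
G(10) = mex({1, 2, 3}) = 0
G(11) = mex({0, 2, 3}) = 1
G(12) = mex({0, 1, 3}) = 2
Observe that G(8)..G(12) = 0, 1, 0, 1, 2 repeats G(0)..G(4) = 0, 1, 0, 1, 2.
For k >= max(S) = 5, G(k) is determined by the previous 5 values G(k-5)..G(k-1); a window of 5 consecutive values has recurred shifted by 8, so by induction G(k + 8) = G(k) for all k >= 0: the sequence is periodic from the start with period 8.
One period: G(0..7) = 0, 1, 0, 1, 2, 3, 2, 3.
70 mod 8 = 6, so G(70) = G(6) = 2.

2


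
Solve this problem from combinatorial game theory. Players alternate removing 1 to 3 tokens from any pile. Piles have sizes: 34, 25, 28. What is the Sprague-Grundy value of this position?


Subtraction set: {1, 2, 3}
For this subtraction set, G(n) = n mod 4 (period = max + 1 = 4).
Pile 1 (size 34): G(34) = 34 mod 4 = 2
Pile 2 (size 25): G(25) = 25 mod 4 = 1
Pile 3 (size 28): G(28) = 28 mod 4 = 0
Total Grundy value = XOR of all: 2 XOR 1 XOR 0 = 3

3


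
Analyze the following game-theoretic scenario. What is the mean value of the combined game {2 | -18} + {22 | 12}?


G1 = {2 | -18}, G2 = {22 | 12}
Each is a switch {a | b} with numbers a > b; its mean value is (a + b)/2, and mean value is additive over game sums: m(G1 + G2) = m(G1) + m(G2).
Mean of G1 = (2 + (-18))/2 = -16/2 = -8
Mean of G2 = (22 + (12))/2 = 34/2 = 17
Mean of G1 + G2 = -8 + 17 = 9

9


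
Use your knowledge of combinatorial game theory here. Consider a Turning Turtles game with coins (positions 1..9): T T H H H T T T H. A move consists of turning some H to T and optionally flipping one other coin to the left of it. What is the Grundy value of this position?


Coins: T T H H H T T T H
Key fact: a single head at position k behaves exactly like a Nim heap of size k (turning it to T and optionally flipping a coin at j < k corresponds to moving the heap from k to j, or to 0), and heads combine as a disjunctive sum (two heads at the same place would cancel, matching j XOR j = 0). So the Nim-value is the XOR of the 1-indexed positions of the heads.
Face-up positions (1-indexed): [3, 4, 5, 9]
XOR 0 with 3: 0 XOR 3 = 3
XOR 3 with 4: 3 XOR 4 = 7
XOR 7 with 5: 7 XOR 5 = 2
XOR 2 with 9: 2 XOR 9 = 11
Nim-value = 11

11
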